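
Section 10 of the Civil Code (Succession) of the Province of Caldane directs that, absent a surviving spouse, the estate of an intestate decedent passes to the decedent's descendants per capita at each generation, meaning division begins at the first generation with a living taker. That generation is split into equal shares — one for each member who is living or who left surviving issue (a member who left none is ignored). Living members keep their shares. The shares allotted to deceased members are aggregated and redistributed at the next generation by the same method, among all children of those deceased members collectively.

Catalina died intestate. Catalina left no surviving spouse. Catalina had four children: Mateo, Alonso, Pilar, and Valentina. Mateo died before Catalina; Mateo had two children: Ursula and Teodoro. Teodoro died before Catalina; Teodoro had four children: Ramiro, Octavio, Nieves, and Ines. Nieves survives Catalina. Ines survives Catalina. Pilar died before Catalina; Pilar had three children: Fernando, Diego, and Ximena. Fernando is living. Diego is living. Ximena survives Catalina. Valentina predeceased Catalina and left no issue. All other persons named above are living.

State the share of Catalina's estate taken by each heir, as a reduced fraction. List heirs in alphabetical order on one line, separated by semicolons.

There is no surviving spouse, so the entire estate passes to Catalina's descendants per capita at each generation.
At generation 1 (Mateo, Alonso, Pilar) there are 3 shares of (1)/3 = 1/3 each.
Living: Alonso — each takes 1/3.
Deceased: Mateo and Pilar. Their combined 2/3 is pooled and carried to generation 2.
At generation 2 (Ursula, Teodoro, Fernando, Diego, Ximena) there are 5 shares of (2/3)/5 = 2/15 each.
Living: Ursula, Fernando, Diego, and Ximena — each takes 2/15.
Deceased: Teodoro. That 2/15 share is carried to generation 3.
At generation 3 (Ramiro, Octavio, Nieves, Ines) there are 4 shares of (2/15)/4 = 1/30 each.
Living: Ramiro, Octavio, Nieves, and Ines — each takes 1/30.

Alonso 1/3; Diego 2/15; Fernando 2/15; Ines 1/30; Nieves 1/30; Octavio 1/30; Ramiro 1/30; Ursula 2/15; Ximena 2/15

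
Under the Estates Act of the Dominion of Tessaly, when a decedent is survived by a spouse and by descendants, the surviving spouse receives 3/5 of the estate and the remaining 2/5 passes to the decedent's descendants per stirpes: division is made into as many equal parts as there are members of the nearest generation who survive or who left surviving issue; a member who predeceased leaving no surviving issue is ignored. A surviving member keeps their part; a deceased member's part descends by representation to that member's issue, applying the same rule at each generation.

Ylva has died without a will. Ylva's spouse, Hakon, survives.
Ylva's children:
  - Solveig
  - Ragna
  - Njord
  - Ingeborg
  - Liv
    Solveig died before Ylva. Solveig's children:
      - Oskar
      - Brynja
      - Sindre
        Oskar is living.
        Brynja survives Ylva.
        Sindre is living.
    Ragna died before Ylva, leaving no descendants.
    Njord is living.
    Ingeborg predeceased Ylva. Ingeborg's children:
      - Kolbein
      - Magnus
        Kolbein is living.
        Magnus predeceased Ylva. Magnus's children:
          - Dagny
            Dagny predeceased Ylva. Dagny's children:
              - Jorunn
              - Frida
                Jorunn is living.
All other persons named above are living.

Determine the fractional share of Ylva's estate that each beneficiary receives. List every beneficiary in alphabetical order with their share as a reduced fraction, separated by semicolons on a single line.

Brynja 1/30; Frida 1/40; Hakon 3/5; Jorunn 1/40; Kolbein 1/20; Liv 1/10; Njord 1/10; Oskar 1/30; Sindre 1/30

Hakon, as surviving spouse, takes 3/5.
The remaining 2/5 passes to Ylva's descendants per stirpes.
Ragna left no surviving issue, so that branch lapses and is disregarded.
The 2/5 is divided into 4 equal shares of 1/10 among Solveig, Njord, Ingeborg, Liv.
Solveig predeceased; the 1/10 allotted to Solveig's branch passes to Solveig's issue by representation.
The 1/10 is divided into 3 equal shares of 1/30 among Oskar, Brynja, Sindre.
Oskar is living and takes 1/30.
Brynja is living and takes 1/30.
Sindre is living and takes 1/30.
Njord is living and takes 1/10.
Ingeborg predeceased; the 1/10 allotted to Ingeborg's branch passes to Ingeborg's issue by representation.
The 1/10 is divided into 2 equal shares of 1/20 among Kolbein, Magnus.
Kolbein is living and takes 1/20.
Magnus predeceased; the 1/20 allotted to Magnus's branch passes to Magnus's issue by representation.
Dagny's line is the sole branch at this level, so the full 1/20 passes to Dagny's issue by representation.
The 1/20 is divided into 2 equal shares of 1/40 among Jorunn, Frida.
Jorunn is living and takes 1/40.
Frida is living and takes 1/40.
Liv is living and takes 1/10.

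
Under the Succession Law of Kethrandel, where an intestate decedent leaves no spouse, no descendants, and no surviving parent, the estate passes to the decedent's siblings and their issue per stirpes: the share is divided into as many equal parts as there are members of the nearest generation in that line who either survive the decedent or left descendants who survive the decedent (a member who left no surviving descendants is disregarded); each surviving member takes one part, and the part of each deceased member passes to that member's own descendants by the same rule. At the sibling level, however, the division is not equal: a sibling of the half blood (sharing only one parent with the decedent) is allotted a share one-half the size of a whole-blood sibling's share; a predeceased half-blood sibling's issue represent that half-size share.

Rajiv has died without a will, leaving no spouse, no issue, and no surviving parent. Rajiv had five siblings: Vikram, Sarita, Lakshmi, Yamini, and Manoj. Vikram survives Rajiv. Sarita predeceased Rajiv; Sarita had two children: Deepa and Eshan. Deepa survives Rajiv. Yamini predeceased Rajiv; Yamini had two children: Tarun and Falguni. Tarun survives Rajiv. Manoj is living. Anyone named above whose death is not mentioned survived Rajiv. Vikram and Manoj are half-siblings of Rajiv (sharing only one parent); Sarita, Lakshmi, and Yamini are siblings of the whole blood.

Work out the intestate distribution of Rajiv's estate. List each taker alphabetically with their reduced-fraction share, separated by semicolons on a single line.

No spouse, descendants, or parent survives, so the estate passes to Rajiv's siblings per stirpes.
Half-blood siblings count for one-half the weight of whole-blood siblings at the initial division.
Dividing 1 in proportion to weights (total weight 4): Vikram (weight 1/2) → 1/8; Sarita (weight 1) → 1/4; Lakshmi (weight 1) → 1/4; Yamini (weight 1) → 1/4; Manoj (weight 1/2) → 1/8.
Vikram is living and takes 1/8.
Sarita predeceased; the 1/4 allotted to Sarita's branch passes to Sarita's issue by representation.
The 1/4 is divided into 2 equal shares of 1/8 among Deepa, Eshan.
Deepa is living and takes 1/8.
Eshan is living and takes 1/8.
Lakshmi is living and takes 1/4.
Yamini predeceased; the 1/4 allotted to Yamini's branch passes to Yamini's issue by representation.
The 1/4 is divided into 2 equal shares of 1/8 among Tarun, Falguni.
Tarun is living and takes 1/8.
Falguni is living and takes 1/8.
Manoj is living and takes 1/8.

Deepa 1/8; Eshan 1/8; Falguni 1/8; Lakshmi 1/4; Manoj 1/8; Tarun 1/8; Vikram 1/8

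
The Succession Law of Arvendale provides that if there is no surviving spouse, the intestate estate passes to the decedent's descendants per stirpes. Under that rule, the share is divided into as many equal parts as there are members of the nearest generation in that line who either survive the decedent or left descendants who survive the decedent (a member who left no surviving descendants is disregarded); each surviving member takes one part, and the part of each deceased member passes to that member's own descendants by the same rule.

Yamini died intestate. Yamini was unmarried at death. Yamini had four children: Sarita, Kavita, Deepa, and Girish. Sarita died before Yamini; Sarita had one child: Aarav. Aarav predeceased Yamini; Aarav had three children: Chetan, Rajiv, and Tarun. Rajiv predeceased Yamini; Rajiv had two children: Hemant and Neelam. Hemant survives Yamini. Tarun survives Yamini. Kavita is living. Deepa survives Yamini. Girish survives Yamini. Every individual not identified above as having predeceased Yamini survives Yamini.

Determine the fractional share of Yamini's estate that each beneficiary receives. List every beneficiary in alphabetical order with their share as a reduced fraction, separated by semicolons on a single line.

There is no surviving spouse, so the entire estate passes to Yamini's descendants per stirpes.
The estate is divided into 4 equal shares of 1/4 among Sarita, Kavita, Deepa, Girish.
Sarita predeceased; the 1/4 allotted to Sarita's branch passes to Sarita's issue by representation.
Aarav's line is the sole branch at this level, so the full 1/4 passes to Aarav's issue by representation.
The 1/4 is divided into 3 equal shares of 1/12 among Chetan, Rajiv, Tarun.
Chetan is living and takes 1/12.
Rajiv predeceased; the 1/12 allotted to Rajiv's branch passes to Rajiv's issue by representation.
The 1/12 is divided into 2 equal shares of 1/24 among Hemant, Neelam.
Hemant is living and takes 1/24.
Neelam is living and takes 1/24.
Tarun is living and takes 1/12.
Kavita is living and takes 1/4.
Deepa is living and takes 1/4.
Girish is living and takes 1/4.

Chetan 1/12; Deepa 1/4; Girish 1/4; Hemant 1/24; Kavita 1/4; Neelam 1/24; Tarun 1/12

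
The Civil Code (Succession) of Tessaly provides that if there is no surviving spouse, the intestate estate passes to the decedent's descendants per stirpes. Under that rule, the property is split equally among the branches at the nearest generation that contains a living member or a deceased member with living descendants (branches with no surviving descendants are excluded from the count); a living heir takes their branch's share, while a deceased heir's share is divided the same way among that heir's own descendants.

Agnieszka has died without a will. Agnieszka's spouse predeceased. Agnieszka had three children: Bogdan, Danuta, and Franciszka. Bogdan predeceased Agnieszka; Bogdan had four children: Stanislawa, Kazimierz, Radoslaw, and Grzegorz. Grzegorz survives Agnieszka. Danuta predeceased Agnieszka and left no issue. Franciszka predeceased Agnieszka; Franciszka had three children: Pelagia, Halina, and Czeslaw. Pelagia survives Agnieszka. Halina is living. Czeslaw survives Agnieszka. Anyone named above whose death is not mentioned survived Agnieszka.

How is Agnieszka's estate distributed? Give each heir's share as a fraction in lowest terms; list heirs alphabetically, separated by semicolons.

Czeslaw 1/6; Grzegorz 1/8; Halina 1/6; Kazimierz 1/8; Pelagia 1/6; Radoslaw 1/8; Stanislawa 1/8

There is no surviving spouse, so the entire estate passes to Agnieszka's descendants per stirpes.
Danuta left no surviving issue, so that branch lapses and is disregarded.
The estate is divided into 2 equal shares of 1/2 among Bogdan, Franciszka.
Bogdan predeceased; the 1/2 allotted to Bogdan's branch passes to Bogdan's issue by representation.
The 1/2 is divided into 4 equal shares of 1/8 among Stanislawa, Kazimierz, Radoslaw, Grzegorz.
Stanislawa is living and takes 1/8.
Kazimierz is living and takes 1/8.
Radoslaw is living and takes 1/8.
Grzegorz is living and takes 1/8.
Franciszka predeceased; the 1/2 allotted to Franciszka's branch passes to Franciszka's issue by representation.
The 1/2 is divided into 3 equal shares of 1/6 among Pelagia, Halina, Czeslaw.
Pelagia is living and takes 1/6.
Halina is living and takes 1/6.
Czeslaw is living and takes 1/6.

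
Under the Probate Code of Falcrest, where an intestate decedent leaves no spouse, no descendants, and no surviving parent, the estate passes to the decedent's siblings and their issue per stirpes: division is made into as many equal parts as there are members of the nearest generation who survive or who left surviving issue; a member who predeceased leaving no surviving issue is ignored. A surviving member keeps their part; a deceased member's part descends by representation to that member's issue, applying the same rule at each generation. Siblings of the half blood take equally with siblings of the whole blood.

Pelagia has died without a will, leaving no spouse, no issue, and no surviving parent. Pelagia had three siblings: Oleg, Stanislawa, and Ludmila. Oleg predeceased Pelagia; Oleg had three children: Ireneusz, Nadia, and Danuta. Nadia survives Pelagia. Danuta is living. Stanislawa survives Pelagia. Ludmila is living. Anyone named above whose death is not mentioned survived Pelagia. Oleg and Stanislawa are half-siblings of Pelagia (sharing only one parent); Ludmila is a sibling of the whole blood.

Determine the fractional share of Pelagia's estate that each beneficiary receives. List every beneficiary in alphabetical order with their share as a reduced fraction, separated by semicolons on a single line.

No spouse, descendants, or parent survives, so the estate passes to Pelagia's siblings per stirpes.
Half-blood and whole-blood siblings take equally under the stated rule.
The estate is divided into 3 equal shares of 1/3 among Oleg, Stanislawa, Ludmila.
Oleg predeceased; the 1/3 allotted to Oleg's branch passes to Oleg's issue by representation.
The 1/3 is divided into 3 equal shares of 1/9 among Ireneusz, Nadia, Danuta.
Ireneusz is living and takes 1/9.
Nadia is living and takes 1/9.
Danuta is living and takes 1/9.
Stanislawa is living and takes 1/3.
Ludmila is living and takes 1/3.

Danuta 1/9; Ireneusz 1/9; Ludmila 1/3; Nadia 1/9; Stanislawa 1/3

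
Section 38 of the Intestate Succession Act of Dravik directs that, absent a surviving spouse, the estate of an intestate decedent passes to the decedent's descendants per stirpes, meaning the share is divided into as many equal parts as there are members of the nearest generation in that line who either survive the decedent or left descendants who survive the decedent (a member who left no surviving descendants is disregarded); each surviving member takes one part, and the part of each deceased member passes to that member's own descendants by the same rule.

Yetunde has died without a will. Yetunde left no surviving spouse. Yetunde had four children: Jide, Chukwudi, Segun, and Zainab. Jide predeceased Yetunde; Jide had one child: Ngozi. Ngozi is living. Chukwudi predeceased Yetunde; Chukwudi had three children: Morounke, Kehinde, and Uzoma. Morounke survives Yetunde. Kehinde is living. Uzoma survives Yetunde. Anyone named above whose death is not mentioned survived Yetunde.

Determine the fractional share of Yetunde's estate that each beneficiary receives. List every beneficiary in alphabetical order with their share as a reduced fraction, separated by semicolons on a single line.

There is no surviving spouse, so the entire estate passes to Yetunde's descendants per stirpes.
The estate is divided into 4 equal shares of 1/4 among Jide, Chukwudi, Segun, Zainab.
Jide predeceased; the 1/4 allotted to Jide's branch passes to Jide's issue by representation.
Ngozi is the sole taker at this level and receives the full 1/4.
Chukwudi predeceased; the 1/4 allotted to Chukwudi's branch passes to Chukwudi's issue by representation.
The 1/4 is divided into 3 equal shares of 1/12 among Morounke, Kehinde, Uzoma.
Morounke is living and takes 1/12.
Kehinde is living and takes 1/12.
Uzoma is living and takes 1/12.
Segun is living and takes 1/4.
Zainab is living and takes 1/4.

Kehinde 1/12; Morounke 1/12; Ngozi 1/4; Segun 1/4; Uzoma 1/12; Zainab 1/4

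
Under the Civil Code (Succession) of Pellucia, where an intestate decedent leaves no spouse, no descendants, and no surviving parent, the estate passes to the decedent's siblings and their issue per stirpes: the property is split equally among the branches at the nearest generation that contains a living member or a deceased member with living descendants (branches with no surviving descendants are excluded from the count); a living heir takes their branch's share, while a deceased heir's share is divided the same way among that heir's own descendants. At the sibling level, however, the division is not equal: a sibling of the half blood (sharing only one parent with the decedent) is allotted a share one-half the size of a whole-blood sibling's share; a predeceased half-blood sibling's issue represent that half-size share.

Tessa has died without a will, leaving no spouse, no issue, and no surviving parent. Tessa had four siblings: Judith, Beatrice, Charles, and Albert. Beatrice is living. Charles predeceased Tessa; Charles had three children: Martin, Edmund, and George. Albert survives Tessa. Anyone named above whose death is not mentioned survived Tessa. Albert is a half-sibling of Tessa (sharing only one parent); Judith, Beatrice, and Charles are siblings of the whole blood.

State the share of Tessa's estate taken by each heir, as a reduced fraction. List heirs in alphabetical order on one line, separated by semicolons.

No spouse, descendants, or parent survives, so the estate passes to Tessa's siblings per stirpes.
Half-blood siblings count for one-half the weight of whole-blood siblings at the initial division.
Dividing 1 in proportion to weights (total weight 7/2): Judith (weight 1) → 2/7; Beatrice (weight 1) → 2/7; Charles (weight 1) → 2/7; Albert (weight 1/2) → 1/7.
Judith is living and takes 2/7.
Beatrice is living and takes 2/7.
Charles predeceased; the 2/7 allotted to Charles's branch passes to Charles's issue by representation.
The 2/7 is divided into 3 equal shares of 2/21 among Martin, Edmund, George.
Martin is living and takes 2/21.
Edmund is living and takes 2/21.
George is living and takes 2/21.
Albert is living and takes 1/7.

Albert 1/7; Beatrice 2/7; Edmund 2/21; George 2/21; Judith 2/7; Martin 2/21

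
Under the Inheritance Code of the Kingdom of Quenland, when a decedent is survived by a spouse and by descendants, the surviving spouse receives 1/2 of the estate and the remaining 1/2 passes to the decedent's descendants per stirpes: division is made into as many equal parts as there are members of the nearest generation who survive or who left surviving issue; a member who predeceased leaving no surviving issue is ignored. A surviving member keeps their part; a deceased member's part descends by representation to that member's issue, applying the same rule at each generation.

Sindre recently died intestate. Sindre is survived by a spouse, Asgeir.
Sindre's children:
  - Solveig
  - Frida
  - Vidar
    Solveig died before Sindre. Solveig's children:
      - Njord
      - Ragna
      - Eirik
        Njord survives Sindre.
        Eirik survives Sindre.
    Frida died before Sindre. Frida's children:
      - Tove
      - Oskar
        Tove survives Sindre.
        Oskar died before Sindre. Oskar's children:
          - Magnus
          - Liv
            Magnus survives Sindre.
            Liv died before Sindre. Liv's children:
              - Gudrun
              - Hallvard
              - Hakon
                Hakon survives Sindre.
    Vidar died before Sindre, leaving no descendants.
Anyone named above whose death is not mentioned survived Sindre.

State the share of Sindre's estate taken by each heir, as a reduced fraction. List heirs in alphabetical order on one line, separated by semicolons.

Asgeir 1/2; Eirik 1/12; Gudrun 1/48; Hakon 1/48; Hallvard 1/48; Magnus 1/16; Njord 1/12; Ragna 1/12; Tove 1/8

Asgeir, as surviving spouse, takes 1/2.
The remaining 1/2 passes to Sindre's descendants per stirpes.
Vidar left no surviving issue, so that branch lapses and is disregarded.
The 1/2 is divided into 2 equal shares of 1/4 among Solveig, Frida.
Solveig predeceased; the 1/4 allotted to Solveig's branch passes to Solveig's issue by representation.
The 1/4 is divided into 3 equal shares of 1/12 among Njord, Ragna, Eirik.
Njord is living and takes 1/12.
Ragna is living and takes 1/12.
Eirik is living and takes 1/12.
Frida predeceased; the 1/4 allotted to Frida's branch passes to Frida's issue by representation.
The 1/4 is divided into 2 equal shares of 1/8 among Tove, Oskar.
Tove is living and takes 1/8.
Oskar predeceased; the 1/8 allotted to Oskar's branch passes to Oskar's issue by representation.
The 1/8 is divided into 2 equal shares of 1/16 among Magnus, Liv.
Magnus is living and takes 1/16.
Liv predeceased; the 1/16 allotted to Liv's branch passes to Liv's issue by representation.
The 1/16 is divided into 3 equal shares of 1/48 among Gudrun, Hallvard, Hakon.
Gudrun is living and takes 1/48.
Hallvard is living and takes 1/48.
Hakon is living and takes 1/48.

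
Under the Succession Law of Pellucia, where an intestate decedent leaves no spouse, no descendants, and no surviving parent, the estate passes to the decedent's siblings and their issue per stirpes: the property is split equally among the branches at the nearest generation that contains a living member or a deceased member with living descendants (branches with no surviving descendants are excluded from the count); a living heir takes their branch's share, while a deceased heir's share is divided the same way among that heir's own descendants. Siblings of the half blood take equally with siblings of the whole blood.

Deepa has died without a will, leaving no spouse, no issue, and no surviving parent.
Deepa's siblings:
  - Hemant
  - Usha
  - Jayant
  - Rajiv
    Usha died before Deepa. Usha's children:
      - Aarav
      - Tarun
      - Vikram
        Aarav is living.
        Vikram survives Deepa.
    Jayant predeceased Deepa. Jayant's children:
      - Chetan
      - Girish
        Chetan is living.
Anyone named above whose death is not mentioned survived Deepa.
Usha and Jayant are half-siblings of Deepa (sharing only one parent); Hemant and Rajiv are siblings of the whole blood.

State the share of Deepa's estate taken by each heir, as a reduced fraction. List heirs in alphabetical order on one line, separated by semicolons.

Aarav 1/12; Chetan 1/8; Girish 1/8; Hemant 1/4; Rajiv 1/4; Tarun 1/12; Vikram 1/12

No spouse, descendants, or parent survives, so the estate passes to Deepa's siblings per stirpes.
Half-blood and whole-blood siblings take equally under the stated rule.
The estate is divided into 4 equal shares of 1/4 among Hemant, Usha, Jayant, Rajiv.
Hemant is living and takes 1/4.
Usha predeceased; the 1/4 allotted to Usha's branch passes to Usha's issue by representation.
The 1/4 is divided into 3 equal shares of 1/12 among Aarav, Tarun, Vikram.
Aarav is living and takes 1/12.
Tarun is living and takes 1/12.
Vikram is living and takes 1/12.
Jayant predeceased; the 1/4 allotted to Jayant's branch passes to Jayant's issue by representation.
The 1/4 is divided into 2 equal shares of 1/8 among Chetan, Girish.
Chetan is living and takes 1/8.
Girish is living and takes 1/8.
Rajiv is living and takes 1/4.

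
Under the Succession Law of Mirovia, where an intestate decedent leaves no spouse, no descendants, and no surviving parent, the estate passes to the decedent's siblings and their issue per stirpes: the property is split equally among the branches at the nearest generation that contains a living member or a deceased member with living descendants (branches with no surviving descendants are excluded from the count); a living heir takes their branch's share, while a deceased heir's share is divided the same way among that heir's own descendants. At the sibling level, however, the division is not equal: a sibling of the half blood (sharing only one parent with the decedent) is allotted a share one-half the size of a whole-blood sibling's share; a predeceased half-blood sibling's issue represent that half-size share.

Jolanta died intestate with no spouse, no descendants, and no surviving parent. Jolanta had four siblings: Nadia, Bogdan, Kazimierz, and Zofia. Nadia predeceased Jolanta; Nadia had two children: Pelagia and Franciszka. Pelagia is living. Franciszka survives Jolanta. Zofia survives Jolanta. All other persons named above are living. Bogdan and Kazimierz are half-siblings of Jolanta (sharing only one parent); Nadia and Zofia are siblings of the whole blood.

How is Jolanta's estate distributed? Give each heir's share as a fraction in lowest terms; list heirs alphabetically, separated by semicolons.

No spouse, descendants, or parent survives, so the estate passes to Jolanta's siblings per stirpes.
Half-blood siblings count for one-half the weight of whole-blood siblings at the initial division.
Dividing 1 in proportion to weights (total weight 3): Nadia (weight 1) → 1/3; Bogdan (weight 1/2) → 1/6; Kazimierz (weight 1/2) → 1/6; Zofia (weight 1) → 1/3.
Nadia predeceased; the 1/3 allotted to Nadia's branch passes to Nadia's issue by representation.
The 1/3 is divided into 2 equal shares of 1/6 among Pelagia, Franciszka.
Pelagia is living and takes 1/6.
Franciszka is living and takes 1/6.
Bogdan is living and takes 1/6.
Kazimierz is living and takes 1/6.
Zofia is living and takes 1/3.

Bogdan 1/6; Franciszka 1/6; Kazimierz 1/6; Pelagia 1/6; Zofia 1/3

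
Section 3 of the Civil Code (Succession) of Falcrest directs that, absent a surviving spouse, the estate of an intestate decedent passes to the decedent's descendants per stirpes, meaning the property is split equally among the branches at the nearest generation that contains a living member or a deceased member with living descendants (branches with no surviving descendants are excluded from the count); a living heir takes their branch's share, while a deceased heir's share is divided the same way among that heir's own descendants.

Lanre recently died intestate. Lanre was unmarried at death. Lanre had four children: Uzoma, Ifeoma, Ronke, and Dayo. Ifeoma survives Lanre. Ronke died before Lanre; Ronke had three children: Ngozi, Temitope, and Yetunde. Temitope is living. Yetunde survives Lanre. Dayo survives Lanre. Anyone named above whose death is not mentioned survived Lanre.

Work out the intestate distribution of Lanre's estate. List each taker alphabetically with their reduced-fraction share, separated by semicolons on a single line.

There is no surviving spouse, so the entire estate passes to Lanre's descendants per stirpes.
The estate is divided into 4 equal shares of 1/4 among Uzoma, Ifeoma, Ronke, Dayo.
Uzoma is living and takes 1/4.
Ifeoma is living and takes 1/4.
Ronke predeceased; the 1/4 allotted to Ronke's branch passes to Ronke's issue by representation.
The 1/4 is divided into 3 equal shares of 1/12 among Ngozi, Temitope, Yetunde.
Ngozi is living and takes 1/12.
Temitope is living and takes 1/12.
Yetunde is living and takes 1/12.
Dayo is living and takes 1/4.

Dayo 1/4; Ifeoma 1/4; Ngozi 1/12; Temitope 1/12; Uzoma 1/4; Yetunde 1/12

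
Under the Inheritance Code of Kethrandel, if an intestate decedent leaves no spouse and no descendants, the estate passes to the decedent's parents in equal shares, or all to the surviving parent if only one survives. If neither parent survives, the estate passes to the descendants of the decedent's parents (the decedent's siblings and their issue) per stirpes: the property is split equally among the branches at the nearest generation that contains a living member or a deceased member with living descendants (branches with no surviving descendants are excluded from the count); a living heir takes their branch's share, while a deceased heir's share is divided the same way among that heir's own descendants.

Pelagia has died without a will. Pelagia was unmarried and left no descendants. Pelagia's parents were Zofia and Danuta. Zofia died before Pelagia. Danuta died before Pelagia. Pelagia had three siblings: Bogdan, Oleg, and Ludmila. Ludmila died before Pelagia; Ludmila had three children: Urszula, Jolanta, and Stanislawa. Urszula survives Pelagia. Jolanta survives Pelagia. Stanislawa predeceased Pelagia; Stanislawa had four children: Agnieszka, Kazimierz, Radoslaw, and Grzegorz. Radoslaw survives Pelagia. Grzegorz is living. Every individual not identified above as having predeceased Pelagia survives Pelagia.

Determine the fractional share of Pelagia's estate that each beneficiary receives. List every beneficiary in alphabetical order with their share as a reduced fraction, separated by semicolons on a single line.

Neither parent survives and there are no descendants, so the estate passes to Pelagia's siblings and their issue per stirpes.
The estate is divided into 3 equal shares of 1/3 among Bogdan, Oleg, Ludmila.
Bogdan is living and takes 1/3.
Oleg is living and takes 1/3.
Ludmila predeceased; the 1/3 allotted to Ludmila's branch passes to Ludmila's issue by representation.
The 1/3 is divided into 3 equal shares of 1/9 among Urszula, Jolanta, Stanislawa.
Urszula is living and takes 1/9.
Jolanta is living and takes 1/9.
Stanislawa predeceased; the 1/9 allotted to Stanislawa's branch passes to Stanislawa's issue by representation.
The 1/9 is divided into 4 equal shares of 1/36 among Agnieszka, Kazimierz, Radoslaw, Grzegorz.
Agnieszka is living and takes 1/36.
Kazimierz is living and takes 1/36.
Radoslaw is living and takes 1/36.
Grzegorz is living and takes 1/36.

Agnieszka 1/36; Bogdan 1/3; Grzegorz 1/36; Jolanta 1/9; Kazimierz 1/36; Oleg 1/3; Radoslaw 1/36; Urszula 1/9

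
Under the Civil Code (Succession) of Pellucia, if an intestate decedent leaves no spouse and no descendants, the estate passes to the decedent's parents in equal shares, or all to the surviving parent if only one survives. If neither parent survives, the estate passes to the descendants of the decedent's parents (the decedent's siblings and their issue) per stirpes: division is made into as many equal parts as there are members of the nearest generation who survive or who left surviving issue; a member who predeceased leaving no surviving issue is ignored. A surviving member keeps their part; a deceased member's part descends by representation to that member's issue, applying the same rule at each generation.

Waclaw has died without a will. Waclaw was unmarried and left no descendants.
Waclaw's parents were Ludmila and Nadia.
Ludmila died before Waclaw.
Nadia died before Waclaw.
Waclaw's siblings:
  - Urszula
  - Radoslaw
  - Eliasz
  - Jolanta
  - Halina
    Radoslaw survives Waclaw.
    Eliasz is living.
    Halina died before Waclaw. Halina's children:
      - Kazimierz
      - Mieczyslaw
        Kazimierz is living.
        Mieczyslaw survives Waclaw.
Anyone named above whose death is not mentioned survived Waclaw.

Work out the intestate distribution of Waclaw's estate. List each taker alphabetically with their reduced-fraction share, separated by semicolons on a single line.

Eliasz 1/5; Jolanta 1/5; Kazimierz 1/10; Mieczyslaw 1/10; Radoslaw 1/5; Urszula 1/5

Neither parent survives and there are no descendants, so the estate passes to Waclaw's siblings and their issue per stirpes.
The estate is divided into 5 equal shares of 1/5 among Urszula, Radoslaw, Eliasz, Jolanta, Halina.
Urszula is living and takes 1/5.
Radoslaw is living and takes 1/5.
Eliasz is living and takes 1/5.
Jolanta is living and takes 1/5.
Halina predeceased; the 1/5 allotted to Halina's branch passes to Halina's issue by representation.
The 1/5 is divided into 2 equal shares of 1/10 among Kazimierz, Mieczyslaw.
Kazimierz is living and takes 1/10.
Mieczyslaw is living and takes 1/10.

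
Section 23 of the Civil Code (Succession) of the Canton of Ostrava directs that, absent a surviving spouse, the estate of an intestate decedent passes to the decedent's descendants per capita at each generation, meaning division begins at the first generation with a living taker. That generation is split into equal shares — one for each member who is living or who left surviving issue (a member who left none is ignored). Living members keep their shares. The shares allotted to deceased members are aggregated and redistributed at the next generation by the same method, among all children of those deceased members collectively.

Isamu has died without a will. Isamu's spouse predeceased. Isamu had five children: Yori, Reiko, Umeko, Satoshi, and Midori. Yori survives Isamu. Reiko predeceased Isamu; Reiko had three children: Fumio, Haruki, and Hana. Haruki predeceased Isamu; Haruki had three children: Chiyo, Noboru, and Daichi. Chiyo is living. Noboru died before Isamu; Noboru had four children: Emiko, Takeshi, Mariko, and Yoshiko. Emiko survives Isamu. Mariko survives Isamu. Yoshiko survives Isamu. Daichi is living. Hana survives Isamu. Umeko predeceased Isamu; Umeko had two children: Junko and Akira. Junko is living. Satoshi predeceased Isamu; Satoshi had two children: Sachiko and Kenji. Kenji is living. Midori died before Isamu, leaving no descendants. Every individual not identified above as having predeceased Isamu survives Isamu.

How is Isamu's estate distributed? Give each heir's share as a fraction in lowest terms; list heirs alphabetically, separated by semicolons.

Akira 3/28; Chiyo 1/28; Daichi 1/28; Emiko 1/112; Fumio 3/28; Hana 3/28; Junko 3/28; Kenji 3/28; Mariko 1/112; Sachiko 3/28; Takeshi 1/112; Yori 1/4; Yoshiko 1/112

There is no surviving spouse, so the entire estate passes to Isamu's descendants per capita at each generation.
At generation 1 (Yori, Reiko, Umeko, Satoshi) there are 4 shares of (1)/4 = 1/4 each.
Living: Yori — each takes 1/4.
Deceased: Reiko, Umeko, and Satoshi. Their combined 3/4 is pooled and carried to generation 2.
At generation 2 (Fumio, Haruki, Hana, Junko, Akira, Sachiko, Kenji) there are 7 shares of (3/4)/7 = 3/28 each.
Living: Fumio, Hana, Junko, Akira, Sachiko, and Kenji — each takes 3/28.
Deceased: Haruki. That 3/28 share is carried to generation 3.
At generation 3 (Chiyo, Noboru, Daichi) there are 3 shares of (3/28)/3 = 1/28 each.
Living: Chiyo and Daichi — each takes 1/28.
Deceased: Noboru. That 1/28 share is carried to generation 4.
At generation 4 (Emiko, Takeshi, Mariko, Yoshiko) there are 4 shares of (1/28)/4 = 1/112 each.
Living: Emiko, Takeshi, Mariko, and Yoshiko — each takes 1/112.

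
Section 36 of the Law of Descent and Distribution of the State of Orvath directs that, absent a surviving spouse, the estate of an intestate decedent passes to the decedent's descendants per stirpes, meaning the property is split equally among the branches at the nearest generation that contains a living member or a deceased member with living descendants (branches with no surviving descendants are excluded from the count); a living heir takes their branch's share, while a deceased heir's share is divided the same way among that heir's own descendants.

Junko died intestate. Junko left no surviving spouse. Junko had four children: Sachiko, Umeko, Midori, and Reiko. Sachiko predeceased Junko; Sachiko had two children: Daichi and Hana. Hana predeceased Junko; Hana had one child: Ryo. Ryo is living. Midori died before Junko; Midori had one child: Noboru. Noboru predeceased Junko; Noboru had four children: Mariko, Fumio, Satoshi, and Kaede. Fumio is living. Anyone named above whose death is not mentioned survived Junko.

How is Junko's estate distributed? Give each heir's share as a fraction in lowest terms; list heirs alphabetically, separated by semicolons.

Daichi 1/8; Fumio 1/16; Kaede 1/16; Mariko 1/16; Reiko 1/4; Ryo 1/8; Satoshi 1/16; Umeko 1/4

There is no surviving spouse, so the entire estate passes to Junko's descendants per stirpes.
The estate is divided into 4 equal shares of 1/4 among Sachiko, Umeko, Midori, Reiko.
Sachiko predeceased; the 1/4 allotted to Sachiko's branch passes to Sachiko's issue by representation.
The 1/4 is divided into 2 equal shares of 1/8 among Daichi, Hana.
Daichi is living and takes 1/8.
Hana predeceased; the 1/8 allotted to Hana's branch passes to Hana's issue by representation.
Ryo is the sole taker at this level and receives the full 1/8.
Umeko is living and takes 1/4.
Midori predeceased; the 1/4 allotted to Midori's branch passes to Midori's issue by representation.
Noboru's line is the sole branch at this level, so the full 1/4 passes to Noboru's issue by representation.
The 1/4 is divided into 4 equal shares of 1/16 among Mariko, Fumio, Satoshi, Kaede.
Mariko is living and takes 1/16.
Fumio is living and takes 1/16.
Satoshi is living and takes 1/16.
Kaede is living and takes 1/16.
Reiko is living and takes 1/4.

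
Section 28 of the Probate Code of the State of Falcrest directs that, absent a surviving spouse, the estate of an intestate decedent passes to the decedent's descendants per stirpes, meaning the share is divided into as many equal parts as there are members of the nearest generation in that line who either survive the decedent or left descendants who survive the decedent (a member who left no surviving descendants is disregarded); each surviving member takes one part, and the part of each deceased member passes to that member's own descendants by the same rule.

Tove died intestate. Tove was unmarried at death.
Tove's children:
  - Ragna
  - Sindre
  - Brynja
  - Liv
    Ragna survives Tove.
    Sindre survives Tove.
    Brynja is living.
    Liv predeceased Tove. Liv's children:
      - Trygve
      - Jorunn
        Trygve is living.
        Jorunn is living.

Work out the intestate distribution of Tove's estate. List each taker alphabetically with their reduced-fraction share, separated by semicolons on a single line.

There is no surviving spouse, so the entire estate passes to Tove's descendants per stirpes.
The estate is divided into 4 equal shares of 1/4 among Ragna, Sindre, Brynja, Liv.
Ragna is living and takes 1/4.
Sindre is living and takes 1/4.
Brynja is living and takes 1/4.
Liv predeceased; the 1/4 allotted to Liv's branch passes to Liv's issue by representation.
The 1/4 is divided into 2 equal shares of 1/8 among Trygve, Jorunn.
Trygve is living and takes 1/8.
Jorunn is living and takes 1/8.

Brynja 1/4; Jorunn 1/8; Ragna 1/4; Sindre 1/4; Trygve 1/8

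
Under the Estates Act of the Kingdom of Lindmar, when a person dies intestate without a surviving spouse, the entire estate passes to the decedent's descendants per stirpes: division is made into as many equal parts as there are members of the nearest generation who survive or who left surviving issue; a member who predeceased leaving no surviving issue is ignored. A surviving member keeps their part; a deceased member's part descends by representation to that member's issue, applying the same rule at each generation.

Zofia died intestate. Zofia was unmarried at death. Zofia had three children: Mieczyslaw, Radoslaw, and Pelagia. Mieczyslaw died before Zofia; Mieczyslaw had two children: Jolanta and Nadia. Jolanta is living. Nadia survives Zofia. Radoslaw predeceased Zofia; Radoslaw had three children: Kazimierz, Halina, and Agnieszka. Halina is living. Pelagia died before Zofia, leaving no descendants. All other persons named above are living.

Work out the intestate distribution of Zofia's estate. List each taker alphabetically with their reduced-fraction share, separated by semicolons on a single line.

Agnieszka 1/6; Halina 1/6; Jolanta 1/4; Kazimierz 1/6; Nadia 1/4

There is no surviving spouse, so the entire estate passes to Zofia's descendants per stirpes.
Pelagia left no surviving issue, so that branch lapses and is disregarded.
The estate is divided into 2 equal shares of 1/2 among Mieczyslaw, Radoslaw.
Mieczyslaw predeceased; the 1/2 allotted to Mieczyslaw's branch passes to Mieczyslaw's issue by representation.
The 1/2 is divided into 2 equal shares of 1/4 among Jolanta, Nadia.
Jolanta is living and takes 1/4.
Nadia is living and takes 1/4.
Radoslaw predeceased; the 1/2 allotted to Radoslaw's branch passes to Radoslaw's issue by representation.
The 1/2 is divided into 3 equal shares of 1/6 among Kazimierz, Halina, Agnieszka.
Kazimierz is living and takes 1/6.
Halina is living and takes 1/6.
Agnieszka is living and takes 1/6.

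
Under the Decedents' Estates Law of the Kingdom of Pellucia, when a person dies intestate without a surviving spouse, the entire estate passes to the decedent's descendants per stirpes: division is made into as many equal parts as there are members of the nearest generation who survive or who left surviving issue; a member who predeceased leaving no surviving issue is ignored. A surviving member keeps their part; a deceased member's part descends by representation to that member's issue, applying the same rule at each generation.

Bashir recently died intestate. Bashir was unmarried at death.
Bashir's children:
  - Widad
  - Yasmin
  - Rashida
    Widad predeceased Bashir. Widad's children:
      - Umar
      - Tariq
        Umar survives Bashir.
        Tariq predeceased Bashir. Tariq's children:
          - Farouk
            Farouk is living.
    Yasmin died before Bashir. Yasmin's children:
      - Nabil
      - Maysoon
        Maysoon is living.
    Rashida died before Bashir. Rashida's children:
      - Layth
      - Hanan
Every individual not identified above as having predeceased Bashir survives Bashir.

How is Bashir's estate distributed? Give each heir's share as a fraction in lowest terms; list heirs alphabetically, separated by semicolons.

There is no surviving spouse, so the entire estate passes to Bashir's descendants per stirpes.
The estate is divided into 3 equal shares of 1/3 among Widad, Yasmin, Rashida.
Widad predeceased; the 1/3 allotted to Widad's branch passes to Widad's issue by representation.
The 1/3 is divided into 2 equal shares of 1/6 among Umar, Tariq.
Umar is living and takes 1/6.
Tariq predeceased; the 1/6 allotted to Tariq's branch passes to Tariq's issue by representation.
Farouk is the sole taker at this level and receives the full 1/6.
Yasmin predeceased; the 1/3 allotted to Yasmin's branch passes to Yasmin's issue by representation.
The 1/3 is divided into 2 equal shares of 1/6 among Nabil, Maysoon.
Nabil is living and takes 1/6.
Maysoon is living and takes 1/6.
Rashida predeceased; the 1/3 allotted to Rashida's branch passes to Rashida's issue by representation.
The 1/3 is divided into 2 equal shares of 1/6 among Layth, Hanan.
Layth is living and takes 1/6.
Hanan is living and takes 1/6.

Farouk 1/6; Hanan 1/6; Layth 1/6; Maysoon 1/6; Nabil 1/6; Umar 1/6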